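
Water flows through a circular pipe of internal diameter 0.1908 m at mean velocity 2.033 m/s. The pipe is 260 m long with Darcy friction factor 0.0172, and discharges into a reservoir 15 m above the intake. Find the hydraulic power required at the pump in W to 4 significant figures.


Approach: apply continuity + Darcy-Weisbach + hydraulic power, Q = A*v; hf = f*(L/D)*(v^2/(2g)); H = static + hf; P = rho*g*Q*H.
Step 1 — flow rate (continuity, Q = A*v):
  A = pi*(0.1908/2)^2 = 0.0285921 m^2
  Q = 0.0285921 * 2.033 = 0.0581278 m^3/s
Step 2 — friction head loss (Darcy-Weisbach):
  hf = 0.0172 * (260/0.1908) * (2.033^2 / (2*9.81))
  hf = 4.93741 m
Step 3 — total head: H = 15 + 4.93741 = 19.9374 m
Step 4 — hydraulic power (P = rho*g*Q*H):
  P = 1000 * 9.81 * 0.0581278 * 19.9374 = 11370 W
Therefore the hydraulic power required at the pump = 11370 W.


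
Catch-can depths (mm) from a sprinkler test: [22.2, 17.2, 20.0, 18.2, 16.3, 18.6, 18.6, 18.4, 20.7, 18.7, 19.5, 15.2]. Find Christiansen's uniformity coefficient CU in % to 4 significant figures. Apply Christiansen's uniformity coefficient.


Approach: apply Christiansen's uniformity coefficient, CU = (1 - mean_abs_deviation/mean)*100.
mean = 18.6333 mm
mean |d_i - mean| = 1.32222 mm
CU = (1 - 1.32222/18.6333)*100 = 92.90 %
Therefore Christiansen's uniformity coefficient CU = 92.90 %.


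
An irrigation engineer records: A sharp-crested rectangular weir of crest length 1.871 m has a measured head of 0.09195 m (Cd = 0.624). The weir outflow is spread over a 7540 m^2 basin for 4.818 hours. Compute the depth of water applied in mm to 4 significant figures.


Approach: apply the rectangular weir equation with a volume-to-depth conversion, Q = (2/3)*Cd*L*sqrt(2g)*H^1.5; d = Q*t/A * 1000.
Step 1 — weir discharge:
  Q = (2/3)*0.624*1.871*sqrt(2*9.81)*0.09195^1.5 = 0.0961267 m^3/s
Step 2 — volume: V = 0.0961267 * 4.818*3600 = 1667.30 m^3
Step 3 — depth: d = V/A * 1000 = 1667.30/7540 * 1000 = 221.1 mm
Therefore the depth of water applied = 221.1 mm.


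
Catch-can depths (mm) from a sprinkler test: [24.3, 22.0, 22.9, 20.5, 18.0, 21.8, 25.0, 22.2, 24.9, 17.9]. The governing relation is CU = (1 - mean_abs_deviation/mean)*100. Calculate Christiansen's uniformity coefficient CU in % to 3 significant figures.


mean = 21.950 mm
mean |d_i - mean| = 1.9200 mm
CU = (1 - 1.9200/21.950)*100 = 91.3 %
Therefore Christiansen's uniformity coefficient CU = 91.3 %.


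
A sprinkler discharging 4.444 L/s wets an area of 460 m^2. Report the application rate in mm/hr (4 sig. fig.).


Approach: apply the application rate relation, rate = (Q/A)*3600.
rate = (4.444 / 460) * 3600 = 34.78 mm/hr
Therefore the application rate = 34.78 mm/hr.


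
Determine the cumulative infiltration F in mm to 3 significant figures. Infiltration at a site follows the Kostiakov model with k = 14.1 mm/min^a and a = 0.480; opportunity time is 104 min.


Approach: apply the Kostiakov infiltration equation, F = k*t^a.
F = 14.1 * 104^0.480 = 131 mm
Therefore the cumulative infiltration F = 131 mm.


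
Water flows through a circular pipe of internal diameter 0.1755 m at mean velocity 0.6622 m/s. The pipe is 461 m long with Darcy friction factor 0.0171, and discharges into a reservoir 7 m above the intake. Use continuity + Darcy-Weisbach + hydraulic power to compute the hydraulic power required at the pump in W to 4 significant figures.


Approach: apply continuity + Darcy-Weisbach + hydraulic power, Q = A*v; hf = f*(L/D)*(v^2/(2g)); H = static + hf; P = rho*g*Q*H.
Step 1 — flow rate (continuity, Q = A*v):
  A = pi*(0.1755/2)^2 = 0.0241905 m^2
  Q = 0.0241905 * 0.6622 = 0.0160189 m^3/s
Step 2 — friction head loss (Darcy-Weisbach):
  hf = 0.0171 * (461/0.1755) * (0.6622^2 / (2*9.81))
  hf = 1.00392 m
Step 3 — total head: H = 7 + 1.00392 = 8.00392 m
Step 4 — hydraulic power (P = rho*g*Q*H):
  P = 1000 * 9.81 * 0.0160189 * 8.00392 = 1258 W
Therefore the hydraulic power required at the pump = 1258 W.


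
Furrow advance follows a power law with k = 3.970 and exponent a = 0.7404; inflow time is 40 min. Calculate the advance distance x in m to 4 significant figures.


Approach: apply the power-law advance function, x = k*t^a.
x = 3.970 * 40^0.7404 = 60.95 m
Therefore the advance distance x = 60.95 m.


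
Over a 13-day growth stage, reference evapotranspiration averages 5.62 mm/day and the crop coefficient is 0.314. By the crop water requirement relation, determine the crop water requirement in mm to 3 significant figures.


Approach: apply the crop water requirement relation, CWR = ET0 * Kc * days.
CWR = 5.62 * 0.314 * 13 = 22.9 mm
Therefore the crop water requirement = 22.9 mm.


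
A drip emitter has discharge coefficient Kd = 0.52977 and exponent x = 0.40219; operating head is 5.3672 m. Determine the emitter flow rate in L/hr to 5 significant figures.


Approach: apply the emitter characteristic equation, q = Kd * h^x.
q = 0.52977 * 5.3672^0.40219 = 1.0413 L/hr
Therefore the emitter flow rate = 1.0413 L/hr.


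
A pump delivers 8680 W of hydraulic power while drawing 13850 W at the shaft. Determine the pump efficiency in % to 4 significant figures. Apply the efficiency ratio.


Approach: apply the efficiency ratio, eta = (P_out/P_in)*100.
eta = (8680 / 13850) * 100 = 62.67 %
Therefore the pump efficiency = 62.67 %.


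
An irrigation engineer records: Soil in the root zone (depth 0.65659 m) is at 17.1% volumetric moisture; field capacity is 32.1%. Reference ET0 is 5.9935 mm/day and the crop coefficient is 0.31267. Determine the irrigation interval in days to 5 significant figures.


Approach: apply soil-water budget scheduling, SMD = (FC-theta)/100*depth*1000; ETc = ET0*Kc; interval = SMD/ETc.
Step 1 — soil moisture deficit:
  SMD = (32.1 - 17.1)/100 * 0.65659 * 1000 = 98.48850 mm
Step 2 — daily crop ET (ETc = ET0*Kc):
  ETc = 5.9935 * 0.31267 = 1.873988 mm/day
Step 3 — irrigation interval (SMD/ETc):
  interval = 98.48850 / 1.873988 = 52.556 days
Therefore the irrigation interval = 52.556 days.


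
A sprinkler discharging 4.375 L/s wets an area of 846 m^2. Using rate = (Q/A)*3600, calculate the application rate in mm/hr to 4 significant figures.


rate = (4.375 / 846) * 3600 = 18.62 mm/hr
Therefore the application rate = 18.62 mm/hr.


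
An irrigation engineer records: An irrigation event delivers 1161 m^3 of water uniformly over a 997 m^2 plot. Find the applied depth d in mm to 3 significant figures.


Approach: apply depth from volume over area, d = (V/A)*1000.
d = (1161 / 997) * 1000 = 1160 mm
Therefore the applied depth d = 1160 mm.


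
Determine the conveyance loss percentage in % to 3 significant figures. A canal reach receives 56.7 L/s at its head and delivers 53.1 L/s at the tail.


Approach: apply the conveyance loss ratio, loss% = ((Q_head - Q_tail)/Q_head)*100.
loss = ((56.7 - 53.1)/56.7)*100 = 6.35 %
Therefore the conveyance loss percentage = 6.35 %.


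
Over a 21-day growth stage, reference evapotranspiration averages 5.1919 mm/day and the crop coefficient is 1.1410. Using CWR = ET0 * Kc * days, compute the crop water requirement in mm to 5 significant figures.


CWR = 5.1919 * 1.1410 * 21 = 124.40 mm
Therefore the crop water requirement = 124.40 mm.


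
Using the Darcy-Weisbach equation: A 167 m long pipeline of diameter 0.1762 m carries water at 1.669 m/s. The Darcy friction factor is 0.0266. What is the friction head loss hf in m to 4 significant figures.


Approach: apply the Darcy-Weisbach equation, hf = f*(L/D)*(v^2/(2g)).
hf = 0.0266 * (167/0.1762) * (1.669^2 / (2*9.81))
hf = 3.579 m
Therefore the friction head loss hf = 3.579 m.


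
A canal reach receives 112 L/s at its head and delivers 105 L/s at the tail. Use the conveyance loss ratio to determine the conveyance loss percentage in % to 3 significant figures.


Approach: apply the conveyance loss ratio, loss% = ((Q_head - Q_tail)/Q_head)*100.
loss = ((112 - 105)/112)*100 = 6.25 %
Therefore the conveyance loss percentage = 6.25 %.


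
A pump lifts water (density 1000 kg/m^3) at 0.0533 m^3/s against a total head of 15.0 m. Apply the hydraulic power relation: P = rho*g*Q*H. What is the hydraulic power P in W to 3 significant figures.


P = 1000 * 9.81 * 0.0533 * 15.0 = 7840 W
Therefore the hydraulic power P = 7840 W.


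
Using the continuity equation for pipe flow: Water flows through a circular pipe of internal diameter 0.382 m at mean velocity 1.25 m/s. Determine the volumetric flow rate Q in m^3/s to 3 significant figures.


Approach: apply the continuity equation for pipe flow, Q = A * v with A = pi*(D/2)^2.
A = pi*(0.382/2)^2 = 0.11461 m^2
Q = 0.11461 * 1.25 = 0.143 m^3/s
Therefore the volumetric flow rate Q = 0.143 m^3/s.


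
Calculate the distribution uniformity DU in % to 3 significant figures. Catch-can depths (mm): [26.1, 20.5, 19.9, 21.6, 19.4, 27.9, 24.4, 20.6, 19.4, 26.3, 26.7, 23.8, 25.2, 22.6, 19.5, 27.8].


Approach: apply the low-quarter distribution uniformity, DU = (mean of lowest quarter of readings / overall mean)*100.
sorted lowest 4 of 16: [19.4, 19.4, 19.5, 19.9] -> mean = 19.550 mm
overall mean = 23.231 mm
DU = (19.550/23.231)*100 = 84.2 %
Therefore the distribution uniformity DU = 84.2 %.


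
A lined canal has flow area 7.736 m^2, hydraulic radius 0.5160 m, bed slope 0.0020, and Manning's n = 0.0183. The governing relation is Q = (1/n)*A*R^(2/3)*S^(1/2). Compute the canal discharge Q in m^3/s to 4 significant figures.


Q = (1/0.0183) * 7.736 * 0.5160^(2/3) * 0.0020^(1/2) = 12.16 m^3/s
Therefore the canal discharge Q = 12.16 m^3/s.


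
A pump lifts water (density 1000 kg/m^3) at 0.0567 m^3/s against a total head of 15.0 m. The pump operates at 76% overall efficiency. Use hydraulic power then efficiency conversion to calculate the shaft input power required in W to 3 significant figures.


Approach: apply hydraulic power then efficiency conversion, P = rho*g*Q*H; P_in = P/eta.
Step 1 — hydraulic power (P = rho*g*Q*H):
  P = 1000 * 9.81 * 0.0567 * 15.0 = 8343.4 W
Step 2 — input power: P_in = P/eta = 8343.4 / 0.76 = 11000 W
Therefore the shaft input power required = 11000 W.


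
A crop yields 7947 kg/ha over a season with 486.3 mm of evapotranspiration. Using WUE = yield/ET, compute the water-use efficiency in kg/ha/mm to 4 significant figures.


WUE = 7947 / 486.3 = 16.34 kg/ha/mm
Therefore the water-use efficiency = 16.34 kg/ha/mm.


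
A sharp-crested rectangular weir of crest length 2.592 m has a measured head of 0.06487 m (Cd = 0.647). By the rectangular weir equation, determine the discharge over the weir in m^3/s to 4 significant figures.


Approach: apply the rectangular weir equation, Q = (2/3)*Cd*L*sqrt(2g)*H^1.5.
Q = (2/3)*0.647*2.592*sqrt(2*9.81)*0.06487^1.5 = 0.08182 m^3/s
Therefore the discharge over the weir = 0.08182 m^3/s.


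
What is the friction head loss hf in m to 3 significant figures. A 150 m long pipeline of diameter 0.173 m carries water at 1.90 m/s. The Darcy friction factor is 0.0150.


Approach: apply the Darcy-Weisbach equation, hf = f*(L/D)*(v^2/(2g)).
hf = 0.0150 * (150/0.173) * (1.90^2 / (2*9.81))
hf = 2.39 m
Therefore the friction head loss hf = 2.39 m.


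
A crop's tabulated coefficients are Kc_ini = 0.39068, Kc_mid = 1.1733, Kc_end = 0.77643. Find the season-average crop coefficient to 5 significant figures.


Approach: apply a simple seasonal average, Kc_avg = (Kc_ini + Kc_mid + Kc_end)/3.
Kc_avg = (0.39068 + 1.1733 + 0.77643)/3 = 0.78014
Therefore the season-average crop coefficient = 0.78014.


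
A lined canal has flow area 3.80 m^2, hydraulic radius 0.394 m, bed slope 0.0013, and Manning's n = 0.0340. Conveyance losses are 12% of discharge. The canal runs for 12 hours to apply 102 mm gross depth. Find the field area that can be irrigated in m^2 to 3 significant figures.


Approach: apply Manning's equation with a conveyance and depth budget, Q = (1/n)*A*R^(2/3)*S^(1/2); Q_field = Q*(1-loss); Area = Q_field*t/(d/1000).
Step 1 — canal discharge (Manning's equation):
  Q = (1/0.0340) * 3.80 * 0.394^(2/3) * 0.0013^(1/2) = 2.1657 m^3/s
Step 2 — delivered flow: Q_field = 2.1657*(1 - 12/100) = 1.9059 m^3/s
Step 3 — volume delivered: V = 1.9059 * 12*3600 = 82333 m^3
Step 4 — area served: A = V / (depth/1000) = 82333 / 0.102 = 807000 m^2
Therefore the field area that can be irrigated = 807000 m^2.


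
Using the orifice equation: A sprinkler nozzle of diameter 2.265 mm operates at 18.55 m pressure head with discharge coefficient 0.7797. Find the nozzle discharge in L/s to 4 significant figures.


Approach: apply the orifice equation, Q = Cd*A*sqrt(2*g*h), A = pi*(d/2)^2.
A = pi*(2.265e-3/2)^2 = 4.02927e-06 m^2
Q = 0.7797 * 4.02927e-06 * sqrt(2*9.81*18.55) * 1000 = 0.05993 L/s
Therefore the nozzle discharge = 0.05993 L/s.


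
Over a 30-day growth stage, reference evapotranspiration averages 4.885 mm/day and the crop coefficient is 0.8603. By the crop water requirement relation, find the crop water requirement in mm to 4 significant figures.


Approach: apply the crop water requirement relation, CWR = ET0 * Kc * days.
CWR = 4.885 * 0.8603 * 30 = 126.1 mm
Therefore the crop water requirement = 126.1 mm.


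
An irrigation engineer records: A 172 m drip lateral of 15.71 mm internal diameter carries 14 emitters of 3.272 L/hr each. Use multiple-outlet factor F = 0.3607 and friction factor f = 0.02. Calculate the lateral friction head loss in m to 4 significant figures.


Approach: apply Darcy-Weisbach with the multiple-outlet F-factor, Q = n*q/(3600*1000) m^3/s; v = Q/A; hf = F*f*(L/D)*(v^2/(2g)).
Q = 14*3.272/(3600*1000) = 1.27244e-05 m^3/s
A = pi*(15.71e-3/2)^2 = 1.93839e-04 m^2, so v = Q/A = 0.0656442 m/s
hf = 0.3607*0.02*(172/0.01571)*(0.0656442^2/(2*9.81)) = 0.01735 m
Therefore the lateral friction head loss = 0.01735 m.


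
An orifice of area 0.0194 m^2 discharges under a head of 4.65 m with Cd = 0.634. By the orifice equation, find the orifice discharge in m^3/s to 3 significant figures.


Approach: apply the orifice equation, Q = Cd*A*sqrt(2*g*h).
Q = 0.634 * 0.0194 * sqrt(2*9.81*4.65) = 0.117 m^3/s
Therefore the orifice discharge = 0.117 m^3/s.


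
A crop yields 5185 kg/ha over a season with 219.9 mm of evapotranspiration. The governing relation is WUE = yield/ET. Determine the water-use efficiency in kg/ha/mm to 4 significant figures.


WUE = 5185 / 219.9 = 23.58 kg/ha/mm
Therefore the water-use efficiency = 23.58 kg/ha/mm.


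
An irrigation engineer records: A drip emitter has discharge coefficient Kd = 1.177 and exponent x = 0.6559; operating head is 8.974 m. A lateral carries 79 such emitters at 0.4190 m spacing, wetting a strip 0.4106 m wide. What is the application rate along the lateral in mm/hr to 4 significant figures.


Approach: apply the emitter equation with a lateral mass balance, q = Kd*h^x; Q = n*q; rate = Q/(n*spacing*width).
Step 1 — single emitter flow (q = Kd*h^x):
  q = 1.177 * 8.974^0.6559 = 4.96409 L/hr
Step 2 — total lateral flow: Q = 79 * 4.96409 = 392.163 L/hr
Step 3 — wetted area: A = 79 * 0.4190 * 0.4106 = 13.5913 m^2
Step 4 — application rate: Q/A = 392.163/13.5913 = 28.85 mm/hr
Therefore the application rate along the lateral = 28.85 mm/hr.


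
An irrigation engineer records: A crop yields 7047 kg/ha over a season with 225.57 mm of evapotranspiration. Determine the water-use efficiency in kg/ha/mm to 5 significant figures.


Approach: apply the water-use efficiency ratio, WUE = yield/ET.
WUE = 7047 / 225.57 = 31.241 kg/ha/mm
Therefore the water-use efficiency = 31.241 kg/ha/mm.


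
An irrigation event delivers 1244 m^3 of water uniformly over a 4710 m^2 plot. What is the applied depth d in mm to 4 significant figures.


Approach: apply depth from volume over area, d = (V/A)*1000.
d = (1244 / 4710) * 1000 = 264.1 mm
Therefore the applied depth d = 264.1 mm.


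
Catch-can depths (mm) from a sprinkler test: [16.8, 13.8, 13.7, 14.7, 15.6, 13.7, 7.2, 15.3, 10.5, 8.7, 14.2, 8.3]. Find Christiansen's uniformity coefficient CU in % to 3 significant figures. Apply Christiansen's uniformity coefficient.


Approach: apply Christiansen's uniformity coefficient, CU = (1 - mean_abs_deviation/mean)*100.
mean = 12.708 mm
mean |d_i - mean| = 2.6889 mm
CU = (1 - 2.6889/12.708)*100 = 78.8 %
Therefore Christiansen's uniformity coefficient CU = 78.8 %.


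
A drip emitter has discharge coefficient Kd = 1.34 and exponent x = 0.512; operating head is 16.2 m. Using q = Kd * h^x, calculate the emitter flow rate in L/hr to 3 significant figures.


q = 1.34 * 16.2^0.512 = 5.58 L/hr
Therefore the emitter flow rate = 5.58 L/hr.


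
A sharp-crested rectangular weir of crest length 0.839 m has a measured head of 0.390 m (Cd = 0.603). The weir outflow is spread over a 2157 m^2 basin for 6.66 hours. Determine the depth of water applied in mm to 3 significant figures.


Approach: apply the rectangular weir equation with a volume-to-depth conversion, Q = (2/3)*Cd*L*sqrt(2g)*H^1.5; d = Q*t/A * 1000.
Step 1 — weir discharge:
  Q = (2/3)*0.603*0.839*sqrt(2*9.81)*0.390^1.5 = 0.36386 m^3/s
Step 2 — volume: V = 0.36386 * 6.66*3600 = 8723.9 m^3
Step 3 — depth: d = V/A * 1000 = 8723.9/2157 * 1000 = 4040 mm
Therefore the depth of water applied = 4040 mm.


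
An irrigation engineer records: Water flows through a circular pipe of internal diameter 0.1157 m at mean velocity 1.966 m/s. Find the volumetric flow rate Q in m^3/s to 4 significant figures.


Approach: apply the continuity equation for pipe flow, Q = A * v with A = pi*(D/2)^2.
A = pi*(0.1157/2)^2 = 0.0105137 m^2
Q = 0.0105137 * 1.966 = 0.02067 m^3/s
Therefore the volumetric flow rate Q = 0.02067 m^3/s.


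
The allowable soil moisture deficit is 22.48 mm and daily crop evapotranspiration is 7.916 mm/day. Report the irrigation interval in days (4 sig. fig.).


Approach: apply the irrigation interval relation, interval = SMD / ETc.
interval = 22.48 / 7.916 = 2.840 days
Therefore the irrigation interval = 2.840 days.


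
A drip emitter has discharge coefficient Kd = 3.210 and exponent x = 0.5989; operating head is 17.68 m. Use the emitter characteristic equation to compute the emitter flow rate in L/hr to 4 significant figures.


Approach: apply the emitter characteristic equation, q = Kd * h^x.
q = 3.210 * 17.68^0.5989 = 17.93 L/hr
Therefore the emitter flow rate = 17.93 L/hr.


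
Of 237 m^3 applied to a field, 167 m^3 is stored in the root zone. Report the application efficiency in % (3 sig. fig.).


Approach: apply the application efficiency ratio, Ea = (stored/applied)*100.
Ea = (167/237)*100 = 70.5 %
Therefore the application efficiency = 70.5 %.


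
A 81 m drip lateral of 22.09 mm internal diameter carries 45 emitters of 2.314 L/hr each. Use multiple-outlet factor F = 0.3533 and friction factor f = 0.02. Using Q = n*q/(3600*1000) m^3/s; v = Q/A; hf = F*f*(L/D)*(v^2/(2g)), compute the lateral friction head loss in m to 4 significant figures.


Q = 45*2.314/(3600*1000) = 2.89250e-05 m^3/s
A = pi*(22.09e-3/2)^2 = 3.83249e-04 m^2, so v = Q/A = 0.0754731 m/s
hf = 0.3533*0.02*(81/0.02209)*(0.0754731^2/(2*9.81)) = 0.007522 m
Therefore the lateral friction head loss = 0.007522 m.


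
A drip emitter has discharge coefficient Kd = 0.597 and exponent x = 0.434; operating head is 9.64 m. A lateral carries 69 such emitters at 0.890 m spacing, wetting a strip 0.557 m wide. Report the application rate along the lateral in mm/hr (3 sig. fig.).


Approach: apply the emitter equation with a lateral mass balance, q = Kd*h^x; Q = n*q; rate = Q/(n*spacing*width).
Step 1 — single emitter flow (q = Kd*h^x):
  q = 0.597 * 9.64^0.434 = 1.5961 L/hr
Step 2 — total lateral flow: Q = 69 * 1.5961 = 110.13 L/hr
Step 3 — wetted area: A = 69 * 0.890 * 0.557 = 34.205 m^2
Step 4 — application rate: Q/A = 110.13/34.205 = 3.22 mm/hr
Therefore the application rate along the lateral = 3.22 mm/hr.


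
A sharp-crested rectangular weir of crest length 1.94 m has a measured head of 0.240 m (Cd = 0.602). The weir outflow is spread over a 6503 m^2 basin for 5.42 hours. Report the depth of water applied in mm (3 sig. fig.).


Approach: apply the rectangular weir equation with a volume-to-depth conversion, Q = (2/3)*Cd*L*sqrt(2g)*H^1.5; d = Q*t/A * 1000.
Step 1 — weir discharge:
  Q = (2/3)*0.602*1.94*sqrt(2*9.81)*0.240^1.5 = 0.40548 m^3/s
Step 2 — volume: V = 0.40548 * 5.42*3600 = 7911.8 m^3
Step 3 — depth: d = V/A * 1000 = 7911.8/6503 * 1000 = 1220 mm
Therefore the depth of water applied = 1220 mm.


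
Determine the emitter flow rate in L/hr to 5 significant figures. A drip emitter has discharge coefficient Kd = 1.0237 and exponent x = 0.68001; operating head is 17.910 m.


Approach: apply the emitter characteristic equation, q = Kd * h^x.
q = 1.0237 * 17.910^0.68001 = 7.2827 L/hr
Therefore the emitter flow rate = 7.2827 L/hr.


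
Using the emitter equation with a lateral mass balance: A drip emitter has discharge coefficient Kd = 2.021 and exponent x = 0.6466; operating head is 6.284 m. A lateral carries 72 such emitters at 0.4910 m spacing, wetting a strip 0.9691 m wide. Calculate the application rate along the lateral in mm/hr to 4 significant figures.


Approach: apply the emitter equation with a lateral mass balance, q = Kd*h^x; Q = n*q; rate = Q/(n*spacing*width).
Step 1 — single emitter flow (q = Kd*h^x):
  q = 2.021 * 6.284^0.6466 = 6.63294 L/hr
Step 2 — total lateral flow: Q = 72 * 6.63294 = 477.571 L/hr
Step 3 — wetted area: A = 72 * 0.4910 * 0.9691 = 34.2596 m^2
Step 4 — application rate: Q/A = 477.571/34.2596 = 13.94 mm/hr
Therefore the application rate along the lateral = 13.94 mm/hr.


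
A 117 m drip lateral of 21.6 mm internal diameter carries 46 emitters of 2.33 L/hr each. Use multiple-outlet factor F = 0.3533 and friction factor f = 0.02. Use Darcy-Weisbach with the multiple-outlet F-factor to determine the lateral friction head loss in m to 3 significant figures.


Approach: apply Darcy-Weisbach with the multiple-outlet F-factor, Q = n*q/(3600*1000) m^3/s; v = Q/A; hf = F*f*(L/D)*(v^2/(2g)).
Q = 46*2.33/(3600*1000) = 2.9772e-05 m^3/s
A = pi*(21.6e-3/2)^2 = 3.6644e-04 m^2, so v = Q/A = 0.081248 m/s
hf = 0.3533*0.02*(117/0.0216)*(0.081248^2/(2*9.81)) = 0.0129 m
Therefore the lateral friction head loss = 0.0129 m.


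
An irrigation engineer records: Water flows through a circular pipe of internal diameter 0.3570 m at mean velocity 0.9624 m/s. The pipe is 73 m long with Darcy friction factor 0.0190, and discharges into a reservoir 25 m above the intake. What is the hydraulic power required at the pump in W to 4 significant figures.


Approach: apply continuity + Darcy-Weisbach + hydraulic power, Q = A*v; hf = f*(L/D)*(v^2/(2g)); H = static + hf; P = rho*g*Q*H.
Step 1 — flow rate (continuity, Q = A*v):
  A = pi*(0.3570/2)^2 = 0.100098 m^2
  Q = 0.100098 * 0.9624 = 0.0963345 m^3/s
Step 2 — friction head loss (Darcy-Weisbach):
  hf = 0.0190 * (73/0.3570) * (0.9624^2 / (2*9.81))
  hf = 0.183409 m
Step 3 — total head: H = 25 + 0.183409 = 25.1834 m
Step 4 — hydraulic power (P = rho*g*Q*H):
  P = 1000 * 9.81 * 0.0963345 * 25.1834 = 23800 W
Therefore the hydraulic power required at the pump = 23800 W.


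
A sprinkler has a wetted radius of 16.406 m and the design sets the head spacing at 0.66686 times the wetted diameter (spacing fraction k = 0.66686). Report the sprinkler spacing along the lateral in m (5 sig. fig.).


Approach: apply the sprinkler spacing rule (spacing as a fraction of wetted diameter), S = k*(2*R).
S = 0.66686 * (2 * 16.406) = 21.881 m
Therefore the sprinkler spacing along the lateral = 21.881 m.


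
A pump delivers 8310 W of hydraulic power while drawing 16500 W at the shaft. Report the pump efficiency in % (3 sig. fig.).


Approach: apply the efficiency ratio, eta = (P_out/P_in)*100.
eta = (8310 / 16500) * 100 = 50.4 %
Therefore the pump efficiency = 50.4 %.


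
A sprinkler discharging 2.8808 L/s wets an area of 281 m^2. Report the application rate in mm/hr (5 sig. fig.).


Approach: apply the application rate relation, rate = (Q/A)*3600.
rate = (2.8808 / 281) * 3600 = 36.907 mm/hr
Therefore the application rate = 36.907 mm/hr.


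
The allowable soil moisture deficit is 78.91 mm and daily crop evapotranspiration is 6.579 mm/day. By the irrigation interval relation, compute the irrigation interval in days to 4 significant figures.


Approach: apply the irrigation interval relation, interval = SMD / ETc.
interval = 78.91 / 6.579 = 11.99 days
Therefore the irrigation interval = 11.99 days.


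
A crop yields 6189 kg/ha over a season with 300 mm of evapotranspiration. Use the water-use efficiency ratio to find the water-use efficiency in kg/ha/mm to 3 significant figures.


Approach: apply the water-use efficiency ratio, WUE = yield/ET.
WUE = 6189 / 300 = 20.6 kg/ha/mm
Therefore the water-use efficiency = 20.6 kg/ha/mm.


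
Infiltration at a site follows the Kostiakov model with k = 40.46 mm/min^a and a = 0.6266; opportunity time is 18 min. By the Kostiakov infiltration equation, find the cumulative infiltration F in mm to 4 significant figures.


Approach: apply the Kostiakov infiltration equation, F = k*t^a.
F = 40.46 * 18^0.6266 = 247.5 mm
Therefore the cumulative infiltration F = 247.5 mm.


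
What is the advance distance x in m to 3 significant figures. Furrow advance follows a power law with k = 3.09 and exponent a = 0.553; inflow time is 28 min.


Approach: apply the power-law advance function, x = k*t^a.
x = 3.09 * 28^0.553 = 19.5 m
Therefore the advance distance x = 19.5 m.


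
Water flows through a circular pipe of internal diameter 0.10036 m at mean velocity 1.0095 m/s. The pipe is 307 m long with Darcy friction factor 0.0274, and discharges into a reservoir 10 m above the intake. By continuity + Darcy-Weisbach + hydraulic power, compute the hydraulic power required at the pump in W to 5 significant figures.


Approach: apply continuity + Darcy-Weisbach + hydraulic power, Q = A*v; hf = f*(L/D)*(v^2/(2g)); H = static + hf; P = rho*g*Q*H.
Step 1 — flow rate (continuity, Q = A*v):
  A = pi*(0.10036/2)^2 = 0.007910632 m^2
  Q = 0.007910632 * 1.0095 = 0.007985783 m^3/s
Step 2 — friction head loss (Darcy-Weisbach):
  hf = 0.0274 * (307/0.10036) * (1.0095^2 / (2*9.81))
  hf = 4.353534 m
Step 3 — total head: H = 10 + 4.353534 = 14.35353 m
Step 4 — hydraulic power (P = rho*g*Q*H):
  P = 1000 * 9.81 * 0.007985783 * 14.35353 = 1124.5 W
Therefore the hydraulic power required at the pump = 1124.5 W.


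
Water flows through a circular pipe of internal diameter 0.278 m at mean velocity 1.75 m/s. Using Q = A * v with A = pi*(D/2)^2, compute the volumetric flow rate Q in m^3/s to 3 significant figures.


A = pi*(0.278/2)^2 = 0.060699 m^2
Q = 0.060699 * 1.75 = 0.106 m^3/s
Therefore the volumetric flow rate Q = 0.106 m^3/s.


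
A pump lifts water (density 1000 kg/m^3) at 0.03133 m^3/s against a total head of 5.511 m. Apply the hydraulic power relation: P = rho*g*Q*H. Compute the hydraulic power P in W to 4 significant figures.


P = 1000 * 9.81 * 0.03133 * 5.511 = 1694 W
Therefore the hydraulic power P = 1694 W.


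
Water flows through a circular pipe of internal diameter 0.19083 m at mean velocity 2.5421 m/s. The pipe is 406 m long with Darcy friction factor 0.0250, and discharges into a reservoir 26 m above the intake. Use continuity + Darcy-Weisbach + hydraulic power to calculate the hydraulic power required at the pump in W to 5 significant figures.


Approach: apply continuity + Darcy-Weisbach + hydraulic power, Q = A*v; hf = f*(L/D)*(v^2/(2g)); H = static + hf; P = rho*g*Q*H.
Step 1 — flow rate (continuity, Q = A*v):
  A = pi*(0.19083/2)^2 = 0.02860113 m^2
  Q = 0.02860113 * 2.5421 = 0.07270693 m^3/s
Step 2 — friction head loss (Darcy-Weisbach):
  hf = 0.0250 * (406/0.19083) * (2.5421^2 / (2*9.81))
  hf = 17.51885 m
Step 3 — total head: H = 26 + 17.51885 = 43.51885 m
Step 4 — hydraulic power (P = rho*g*Q*H):
  P = 1000 * 9.81 * 0.07270693 * 43.51885 = 31040 W
Therefore the hydraulic power required at the pump = 31040 W.


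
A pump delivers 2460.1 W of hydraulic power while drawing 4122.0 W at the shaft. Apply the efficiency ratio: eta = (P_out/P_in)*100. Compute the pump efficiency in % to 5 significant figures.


eta = (2460.1 / 4122.0) * 100 = 59.682 %
Therefore the pump efficiency = 59.682 %.


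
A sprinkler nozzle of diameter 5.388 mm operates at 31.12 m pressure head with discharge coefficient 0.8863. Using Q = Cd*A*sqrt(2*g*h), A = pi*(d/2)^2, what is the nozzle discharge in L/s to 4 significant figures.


A = pi*(5.388e-3/2)^2 = 2.28005e-05 m^2
Q = 0.8863 * 2.28005e-05 * sqrt(2*9.81*31.12) * 1000 = 0.4993 L/s
Therefore the nozzle discharge = 0.4993 L/s.


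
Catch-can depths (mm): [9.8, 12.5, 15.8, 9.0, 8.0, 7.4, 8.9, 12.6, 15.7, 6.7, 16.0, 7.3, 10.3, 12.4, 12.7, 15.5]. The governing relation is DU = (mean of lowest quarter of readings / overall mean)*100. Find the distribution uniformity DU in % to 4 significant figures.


sorted lowest 4 of 16: [6.7, 7.3, 7.4, 8.0] -> mean = 7.35000 mm
overall mean = 11.2875 mm
DU = (7.35000/11.2875)*100 = 65.12 %
Therefore the distribution uniformity DU = 65.12 %.


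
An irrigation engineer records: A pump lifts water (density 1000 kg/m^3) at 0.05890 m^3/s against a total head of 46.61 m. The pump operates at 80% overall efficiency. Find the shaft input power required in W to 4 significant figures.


Approach: apply hydraulic power then efficiency conversion, P = rho*g*Q*H; P_in = P/eta.
Step 1 — hydraulic power (P = rho*g*Q*H):
  P = 1000 * 9.81 * 0.05890 * 46.61 = 26931.7 W
Step 2 — input power: P_in = P/eta = 26931.7 / 0.8 = 33660 W
Therefore the shaft input power required = 33660 W.


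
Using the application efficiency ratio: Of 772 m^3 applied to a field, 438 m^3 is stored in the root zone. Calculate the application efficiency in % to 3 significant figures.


Approach: apply the application efficiency ratio, Ea = (stored/applied)*100.
Ea = (438/772)*100 = 56.7 %
Therefore the application efficiency = 56.7 %.


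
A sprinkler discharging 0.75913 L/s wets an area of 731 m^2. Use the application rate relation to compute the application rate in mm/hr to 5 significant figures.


Approach: apply the application rate relation, rate = (Q/A)*3600.
rate = (0.75913 / 731) * 3600 = 3.7385 mm/hr
Therefore the application rate = 3.7385 mm/hr.


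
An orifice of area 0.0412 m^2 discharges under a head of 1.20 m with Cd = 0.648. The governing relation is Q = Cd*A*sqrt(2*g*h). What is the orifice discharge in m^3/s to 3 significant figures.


Q = 0.648 * 0.0412 * sqrt(2*9.81*1.20) = 0.130 m^3/s
Therefore the orifice discharge = 0.130 m^3/s.


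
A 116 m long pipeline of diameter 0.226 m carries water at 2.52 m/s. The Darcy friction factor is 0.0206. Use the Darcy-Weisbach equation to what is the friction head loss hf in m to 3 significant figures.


Approach: apply the Darcy-Weisbach equation, hf = f*(L/D)*(v^2/(2g)).
hf = 0.0206 * (116/0.226) * (2.52^2 / (2*9.81))
hf = 3.42 m
Therefore the friction head loss hf = 3.42 m.


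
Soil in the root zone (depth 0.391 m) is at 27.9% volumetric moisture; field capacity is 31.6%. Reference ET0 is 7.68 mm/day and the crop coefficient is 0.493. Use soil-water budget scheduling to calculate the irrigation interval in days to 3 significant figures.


Approach: apply soil-water budget scheduling, SMD = (FC-theta)/100*depth*1000; ETc = ET0*Kc; interval = SMD/ETc.
Step 1 — soil moisture deficit:
  SMD = (31.6 - 27.9)/100 * 0.391 * 1000 = 14.467 mm
Step 2 — daily crop ET (ETc = ET0*Kc):
  ETc = 7.68 * 0.493 = 3.7862 mm/day
Step 3 — irrigation interval (SMD/ETc):
  interval = 14.467 / 3.7862 = 3.82 days
Therefore the irrigation interval = 3.82 days.


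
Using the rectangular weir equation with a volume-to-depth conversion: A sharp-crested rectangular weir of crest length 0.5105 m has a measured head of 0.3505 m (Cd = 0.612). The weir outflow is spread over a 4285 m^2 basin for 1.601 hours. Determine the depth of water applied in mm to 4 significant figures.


Approach: apply the rectangular weir equation with a volume-to-depth conversion, Q = (2/3)*Cd*L*sqrt(2g)*H^1.5; d = Q*t/A * 1000.
Step 1 — weir discharge:
  Q = (2/3)*0.612*0.5105*sqrt(2*9.81)*0.3505^1.5 = 0.191442 m^3/s
Step 2 — volume: V = 0.191442 * 1.601*3600 = 1103.40 m^3
Step 3 — depth: d = V/A * 1000 = 1103.40/4285 * 1000 = 257.5 mm
Therefore the depth of water applied = 257.5 mm.


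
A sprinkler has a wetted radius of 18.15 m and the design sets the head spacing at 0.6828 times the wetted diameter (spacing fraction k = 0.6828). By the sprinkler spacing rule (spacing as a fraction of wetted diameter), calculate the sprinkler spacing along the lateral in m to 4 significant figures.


Approach: apply the sprinkler spacing rule (spacing as a fraction of wetted diameter), S = k*(2*R).
S = 0.6828 * (2 * 18.15) = 24.79 m
Therefore the sprinkler spacing along the lateral = 24.79 m.


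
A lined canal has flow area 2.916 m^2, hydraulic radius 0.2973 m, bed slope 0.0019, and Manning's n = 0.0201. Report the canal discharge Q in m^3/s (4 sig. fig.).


Approach: apply Manning's equation, Q = (1/n)*A*R^(2/3)*S^(1/2).
Q = (1/0.0201) * 2.916 * 0.2973^(2/3) * 0.0019^(1/2) = 2.817 m^3/s
Therefore the canal discharge Q = 2.817 m^3/s.


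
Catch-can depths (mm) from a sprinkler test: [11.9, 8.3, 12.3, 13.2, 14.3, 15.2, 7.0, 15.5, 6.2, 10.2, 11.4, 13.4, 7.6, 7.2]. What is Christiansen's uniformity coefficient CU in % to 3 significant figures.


Approach: apply Christiansen's uniformity coefficient, CU = (1 - mean_abs_deviation/mean)*100.
mean = 10.979 mm
mean |d_i - mean| = 2.7673 mm
CU = (1 - 2.7673/10.979)*100 = 74.8 %
Therefore Christiansen's uniformity coefficient CU = 74.8 %.


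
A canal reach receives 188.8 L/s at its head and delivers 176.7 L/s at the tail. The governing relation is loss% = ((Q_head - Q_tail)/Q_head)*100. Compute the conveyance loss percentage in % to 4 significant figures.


loss = ((188.8 - 176.7)/188.8)*100 = 6.409 %
Therefore the conveyance loss percentage = 6.409 %.


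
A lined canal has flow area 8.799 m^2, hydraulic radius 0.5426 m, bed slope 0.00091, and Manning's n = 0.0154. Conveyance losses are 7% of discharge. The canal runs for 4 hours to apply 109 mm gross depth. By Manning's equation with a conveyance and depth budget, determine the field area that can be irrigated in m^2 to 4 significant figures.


Approach: apply Manning's equation with a conveyance and depth budget, Q = (1/n)*A*R^(2/3)*S^(1/2); Q_field = Q*(1-loss); Area = Q_field*t/(d/1000).
Step 1 — canal discharge (Manning's equation):
  Q = (1/0.0154) * 8.799 * 0.5426^(2/3) * 0.00091^(1/2) = 11.4662 m^3/s
Step 2 — delivered flow: Q_field = 11.4662*(1 - 7/100) = 10.6636 m^3/s
Step 3 — volume delivered: V = 10.6636 * 4*3600 = 153555 m^3
Step 4 — area served: A = V / (depth/1000) = 153555 / 0.109 = 1409000 m^2
Therefore the field area that can be irrigated = 1409000 m^2.


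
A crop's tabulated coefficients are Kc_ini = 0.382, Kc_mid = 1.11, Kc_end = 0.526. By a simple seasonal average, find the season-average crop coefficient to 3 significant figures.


Approach: apply a simple seasonal average, Kc_avg = (Kc_ini + Kc_mid + Kc_end)/3.
Kc_avg = (0.382 + 1.11 + 0.526)/3 = 0.673
Therefore the season-average crop coefficient = 0.673.


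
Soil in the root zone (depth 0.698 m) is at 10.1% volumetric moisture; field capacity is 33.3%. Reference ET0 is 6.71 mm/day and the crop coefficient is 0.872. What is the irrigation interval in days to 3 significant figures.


Approach: apply soil-water budget scheduling, SMD = (FC-theta)/100*depth*1000; ETc = ET0*Kc; interval = SMD/ETc.
Step 1 — soil moisture deficit:
  SMD = (33.3 - 10.1)/100 * 0.698 * 1000 = 161.94 mm
Step 2 — daily crop ET (ETc = ET0*Kc):
  ETc = 6.71 * 0.872 = 5.8511 mm/day
Step 3 — irrigation interval (SMD/ETc):
  interval = 161.94 / 5.8511 = 27.7 days
Therefore the irrigation interval = 27.7 days.


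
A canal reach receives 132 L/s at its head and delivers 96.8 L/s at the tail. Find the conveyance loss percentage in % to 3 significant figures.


Approach: apply the conveyance loss ratio, loss% = ((Q_head - Q_tail)/Q_head)*100.
loss = ((132 - 96.8)/132)*100 = 26.7 %
Therefore the conveyance loss percentage = 26.7 %.


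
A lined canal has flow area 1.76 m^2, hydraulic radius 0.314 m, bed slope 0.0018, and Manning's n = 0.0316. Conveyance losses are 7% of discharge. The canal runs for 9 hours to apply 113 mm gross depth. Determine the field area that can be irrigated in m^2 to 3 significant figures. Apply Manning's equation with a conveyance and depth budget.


Approach: apply Manning's equation with a conveyance and depth budget, Q = (1/n)*A*R^(2/3)*S^(1/2); Q_field = Q*(1-loss); Area = Q_field*t/(d/1000).
Step 1 — canal discharge (Manning's equation):
  Q = (1/0.0316) * 1.76 * 0.314^(2/3) * 0.0018^(1/2) = 1.0916 m^3/s
Step 2 — delivered flow: Q_field = 1.0916*(1 - 7/100) = 1.0152 m^3/s
Step 3 — volume delivered: V = 1.0152 * 9*3600 = 32893 m^3
Step 4 — area served: A = V / (depth/1000) = 32893 / 0.113 = 291000 m^2
Therefore the field area that can be irrigated = 291000 m^2.


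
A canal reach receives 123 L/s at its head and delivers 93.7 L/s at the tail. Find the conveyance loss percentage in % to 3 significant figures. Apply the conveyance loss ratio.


Approach: apply the conveyance loss ratio, loss% = ((Q_head - Q_tail)/Q_head)*100.
loss = ((123 - 93.7)/123)*100 = 23.8 %
Therefore the conveyance loss percentage = 23.8 %.


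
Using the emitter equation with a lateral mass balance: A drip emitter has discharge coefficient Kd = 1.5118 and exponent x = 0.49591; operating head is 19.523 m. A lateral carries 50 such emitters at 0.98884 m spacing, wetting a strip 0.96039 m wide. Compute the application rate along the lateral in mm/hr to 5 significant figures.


Approach: apply the emitter equation with a lateral mass balance, q = Kd*h^x; Q = n*q; rate = Q/(n*spacing*width).
Step 1 — single emitter flow (q = Kd*h^x):
  q = 1.5118 * 19.523^0.49591 = 6.599169 L/hr
Step 2 — total lateral flow: Q = 50 * 6.599169 = 329.9585 L/hr
Step 3 — wetted area: A = 50 * 0.98884 * 0.96039 = 47.48360 m^2
Step 4 — application rate: Q/A = 329.9585/47.48360 = 6.9489 mm/hr
Therefore the application rate along the lateral = 6.9489 mm/hr.


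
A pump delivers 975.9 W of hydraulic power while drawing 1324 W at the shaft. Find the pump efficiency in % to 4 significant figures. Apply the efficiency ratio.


Approach: apply the efficiency ratio, eta = (P_out/P_in)*100.
eta = (975.9 / 1324) * 100 = 73.71 %
Therefore the pump efficiency = 73.71 %.


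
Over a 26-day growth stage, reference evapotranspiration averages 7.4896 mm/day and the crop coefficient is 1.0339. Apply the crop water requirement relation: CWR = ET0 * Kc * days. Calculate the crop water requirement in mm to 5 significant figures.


CWR = 7.4896 * 1.0339 * 26 = 201.33 mm
Therefore the crop water requirement = 201.33 mm.


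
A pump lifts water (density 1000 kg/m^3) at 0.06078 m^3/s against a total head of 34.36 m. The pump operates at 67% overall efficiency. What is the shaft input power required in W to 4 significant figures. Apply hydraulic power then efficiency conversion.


Approach: apply hydraulic power then efficiency conversion, P = rho*g*Q*H; P_in = P/eta.
Step 1 — hydraulic power (P = rho*g*Q*H):
  P = 1000 * 9.81 * 0.06078 * 34.36 = 20487.2 W
Step 2 — input power: P_in = P/eta = 20487.2 / 0.67 = 30580 W
Therefore the shaft input power required = 30580 W.


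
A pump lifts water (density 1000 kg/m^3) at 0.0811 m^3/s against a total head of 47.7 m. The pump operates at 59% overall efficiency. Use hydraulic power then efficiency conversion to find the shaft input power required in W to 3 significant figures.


Approach: apply hydraulic power then efficiency conversion, P = rho*g*Q*H; P_in = P/eta.
Step 1 — hydraulic power (P = rho*g*Q*H):
  P = 1000 * 9.81 * 0.0811 * 47.7 = 37950 W
Step 2 — input power: P_in = P/eta = 37950 / 0.59 = 64300 W
Therefore the shaft input power required = 64300 W.
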